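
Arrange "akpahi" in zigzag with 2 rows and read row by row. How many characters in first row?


Zigzag "akpahi" into 2 rows:
Placing characters:
  'a' => row 0
  'k' => row 1
  'p' => row 0
  'a' => row 1
  'h' => row 0
  'i' => row 1
Rows:
  Row 0: "aph"
  Row 1: "kai"
First row length: 3

3


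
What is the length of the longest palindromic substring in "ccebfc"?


Input: "ccebfc"
Checking substrings for palindromes:
  [0:2] "cc" (len 2) => palindrome
Longest palindromic substring: "cc" with length 2

2


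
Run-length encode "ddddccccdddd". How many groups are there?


Input: ddddccccdddd
Scanning for consecutive runs:
  Group 1: 'd' x 4 (positions 0-3)
  Group 2: 'c' x 4 (positions 4-7)
  Group 3: 'd' x 4 (positions 8-11)
Total groups: 3

3


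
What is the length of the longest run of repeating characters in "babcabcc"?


Input: "babcabcc"
Scanning for longest run:
  Position 1 ('a'): new char, reset run to 1
  Position 2 ('b'): new char, reset run to 1
  Position 3 ('c'): new char, reset run to 1
  Position 4 ('a'): new char, reset run to 1
  Position 5 ('b'): new char, reset run to 1
  Position 6 ('c'): new char, reset run to 1
  Position 7 ('c'): continues run of 'c', length=2
Longest run: 'c' with length 2

2


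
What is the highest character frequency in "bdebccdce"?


Input: bdebccdce
Character counts:
  'b': 2
  'c': 3
  'd': 2
  'e': 2
Maximum frequency: 3

3


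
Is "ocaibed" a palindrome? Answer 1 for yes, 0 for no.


Input: ocaibed
Reversed: debiaco
  Compare pos 0 ('o') with pos 6 ('d'): MISMATCH
  Compare pos 1 ('c') with pos 5 ('e'): MISMATCH
  Compare pos 2 ('a') with pos 4 ('b'): MISMATCH
Result: not a palindrome

0


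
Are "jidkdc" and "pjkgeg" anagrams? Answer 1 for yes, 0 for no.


Strings: "jidkdc", "pjkgeg"
Sorted first:  cddijk
Sorted second: eggjkp
Differ at position 0: 'c' vs 'e' => not anagrams

0


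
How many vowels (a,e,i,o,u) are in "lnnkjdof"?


Input: lnnkjdof
Checking each character:
  'l' at position 0: consonant
  'n' at position 1: consonant
  'n' at position 2: consonant
  'k' at position 3: consonant
  'j' at position 4: consonant
  'd' at position 5: consonant
  'o' at position 6: vowel (running total: 1)
  'f' at position 7: consonant
Total vowels: 1

1


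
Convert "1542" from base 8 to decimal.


Input: "1542" in base 8
Positional expansion:
  Digit '1' (value 1) x 8^3 = 512
  Digit '5' (value 5) x 8^2 = 320
  Digit '4' (value 4) x 8^1 = 32
  Digit '2' (value 2) x 8^0 = 2
Sum = 866

866


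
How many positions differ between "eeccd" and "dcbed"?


Comparing "eeccd" and "dcbed" position by position:
  Position 0: 'e' vs 'd' => DIFFER
  Position 1: 'e' vs 'c' => DIFFER
  Position 2: 'c' vs 'b' => DIFFER
  Position 3: 'c' vs 'e' => DIFFER
  Position 4: 'd' vs 'd' => same
Positions that differ: 4

4


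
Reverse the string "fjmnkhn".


Input: fjmnkhn
Reading characters right to left:
  Position 6: 'n'
  Position 5: 'h'
  Position 4: 'k'
  Position 3: 'n'
  Position 2: 'm'
  Position 1: 'j'
  Position 0: 'f'
Reversed: nhknmjf

nhknmjf


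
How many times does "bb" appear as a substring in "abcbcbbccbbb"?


Searching for "bb" in "abcbcbbccbbb"
Scanning each position:
  Position 0: "ab" => no
  Position 1: "bc" => no
  Position 2: "cb" => no
  Position 3: "bc" => no
  Position 4: "cb" => no
  Position 5: "bb" => MATCH
  Position 6: "bc" => no
  Position 7: "cc" => no
  Position 8: "cb" => no
  Position 9: "bb" => MATCH
  Position 10: "bb" => MATCH
Total occurrences: 3

3


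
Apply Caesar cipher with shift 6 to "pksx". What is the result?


Caesar cipher: shift "pksx" by 6
  'p' (pos 15) + 6 = pos 21 = 'v'
  'k' (pos 10) + 6 = pos 16 = 'q'
  's' (pos 18) + 6 = pos 24 = 'y'
  'x' (pos 23) + 6 = pos 3 = 'd'
Result: vqyd

vqyd


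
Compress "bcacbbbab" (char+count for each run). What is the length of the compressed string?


Input: bcacbbbab
Runs:
  'b' x 1 => "b1"
  'c' x 1 => "c1"
  'a' x 1 => "a1"
  'c' x 1 => "c1"
  'b' x 3 => "b3"
  'a' x 1 => "a1"
  'b' x 1 => "b1"
Compressed: "b1c1a1c1b3a1b1"
Compressed length: 14

14


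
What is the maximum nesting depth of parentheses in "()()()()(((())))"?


Input: "()()()()(((())))"
Tracking depth:
  Position 0 '(': depth becomes 1
  Position 1 ')': depth becomes 0
  Position 2 '(': depth becomes 1
  Position 3 ')': depth becomes 0
  Position 4 '(': depth becomes 1
  Position 5 ')': depth becomes 0
  Position 6 '(': depth becomes 1
  Position 7 ')': depth becomes 0
  Position 8 '(': depth becomes 1
  Position 9 '(': depth becomes 2
  Position 10 '(': depth becomes 3
  Position 11 '(': depth becomes 4
  Position 12 ')': depth becomes 3
  Position 13 ')': depth becomes 2
  Position 14 ')': depth becomes 1
  Position 15 ')': depth becomes 0
Maximum depth reached: 4

4


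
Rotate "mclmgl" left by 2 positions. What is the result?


Input: "mclmgl", rotate left by 2
First 2 characters: "mc"
Remaining characters: "lmgl"
Concatenate remaining + first: "lmgl" + "mc" = "lmglmc"

lmglmc


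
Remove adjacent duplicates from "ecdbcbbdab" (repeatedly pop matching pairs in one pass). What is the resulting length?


Input: ecdbcbbdab
Stack-based adjacent duplicate removal:
  Read 'e': push. Stack: e
  Read 'c': push. Stack: ec
  Read 'd': push. Stack: ecd
  Read 'b': push. Stack: ecdb
  Read 'c': push. Stack: ecdbc
  Read 'b': push. Stack: ecdbcb
  Read 'b': matches stack top 'b' => pop. Stack: ecdbc
  Read 'd': push. Stack: ecdbcd
  Read 'a': push. Stack: ecdbcda
  Read 'b': push. Stack: ecdbcdab
Final stack: "ecdbcdab" (length 8)

8


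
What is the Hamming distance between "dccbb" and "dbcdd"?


Comparing "dccbb" and "dbcdd" position by position:
  Position 0: 'd' vs 'd' => same
  Position 1: 'c' vs 'b' => differ
  Position 2: 'c' vs 'c' => same
  Position 3: 'b' vs 'd' => differ
  Position 4: 'b' vs 'd' => differ
Total differences (Hamming distance): 3

3


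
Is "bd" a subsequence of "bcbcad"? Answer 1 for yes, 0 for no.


Check if "bd" is a subsequence of "bcbcad"
Greedy scan:
  Position 0 ('b'): matches sub[0] = 'b'
  Position 1 ('c'): no match needed
  Position 2 ('b'): no match needed
  Position 3 ('c'): no match needed
  Position 4 ('a'): no match needed
  Position 5 ('d'): matches sub[1] = 'd'
All 2 characters matched => is a subsequence

1


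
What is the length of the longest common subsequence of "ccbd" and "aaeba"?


LCS of "ccbd" and "aaeba"
DP table:
           a    a    e    b    a
      0    0    0    0    0    0
  c   0    0    0    0    0    0
  c   0    0    0    0    0    0
  b   0    0    0    0    1    1
  d   0    0    0    0    1    1
LCS length = dp[4][5] = 1

1


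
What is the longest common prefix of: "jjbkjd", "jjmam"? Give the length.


Words: jjbkjd, jjmam
  Position 0: all 'j' => match
  Position 1: all 'j' => match
  Position 2: ('b', 'm') => mismatch, stop
LCP = "jj" (length 2)

2


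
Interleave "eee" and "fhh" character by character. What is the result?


Interleaving "eee" and "fhh":
  Position 0: 'e' from first, 'f' from second => "ef"
  Position 1: 'e' from first, 'h' from second => "eh"
  Position 2: 'e' from first, 'h' from second => "eh"
Result: efeheh

efeheh


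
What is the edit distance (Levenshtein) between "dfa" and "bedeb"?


Computing edit distance: "dfa" -> "bedeb"
DP table:
           b    e    d    e    b
      0    1    2    3    4    5
  d   1    1    2    2    3    4
  f   2    2    2    3    3    4
  a   3    3    3    3    4    4
Edit distance = dp[3][5] = 4

4


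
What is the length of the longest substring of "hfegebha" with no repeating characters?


Input: "hfegebha"
Sliding window (track last position of each char):
  Position 0 ('h'): window [0,0] length 1 -- new best
  Position 1 ('f'): window [0,1] length 2 -- new best
  Position 2 ('e'): window [0,2] length 3 -- new best
  Position 3 ('g'): window [0,3] length 4 -- new best
  Position 4 ('e'): repeat (last at 2), move window start to 3
  Position 4 ('e'): window [3,4] length 2
  Position 5 ('b'): window [3,5] length 3
  Position 6 ('h'): window [3,6] length 4
  Position 7 ('a'): window [3,7] length 5 -- new best
Longest substring with no repeats: "gebha" with length 5

5


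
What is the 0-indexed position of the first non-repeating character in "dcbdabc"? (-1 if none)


Input: dcbdabc
Character frequencies:
  'a': 1
  'b': 2
  'c': 2
  'd': 2
Scanning left to right for freq == 1:
  Position 0 ('d'): freq=2, skip
  Position 1 ('c'): freq=2, skip
  Position 2 ('b'): freq=2, skip
  Position 3 ('d'): freq=2, skip
  Position 4 ('a'): unique! => answer = 4

4


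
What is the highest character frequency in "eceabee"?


Input: eceabee
Character counts:
  'a': 1
  'b': 1
  'c': 1
  'e': 4
Maximum frequency: 4

4


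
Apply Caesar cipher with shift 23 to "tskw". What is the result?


Caesar cipher: shift "tskw" by 23
  't' (pos 19) + 23 = pos 16 = 'q'
  's' (pos 18) + 23 = pos 15 = 'p'
  'k' (pos 10) + 23 = pos 7 = 'h'
  'w' (pos 22) + 23 = pos 19 = 't'
Result: qpht

qpht


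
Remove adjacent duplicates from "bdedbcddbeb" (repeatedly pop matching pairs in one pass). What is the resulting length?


Input: bdedbcddbeb
Stack-based adjacent duplicate removal:
  Read 'b': push. Stack: b
  Read 'd': push. Stack: bd
  Read 'e': push. Stack: bde
  Read 'd': push. Stack: bded
  Read 'b': push. Stack: bdedb
  Read 'c': push. Stack: bdedbc
  Read 'd': push. Stack: bdedbcd
  Read 'd': matches stack top 'd' => pop. Stack: bdedbc
  Read 'b': push. Stack: bdedbcb
  Read 'e': push. Stack: bdedbcbe
  Read 'b': push. Stack: bdedbcbeb
Final stack: "bdedbcbeb" (length 9)

9


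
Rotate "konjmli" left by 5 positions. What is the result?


Input: "konjmli", rotate left by 5
First 5 characters: "konjm"
Remaining characters: "li"
Concatenate remaining + first: "li" + "konjm" = "likonjm"

likonjm


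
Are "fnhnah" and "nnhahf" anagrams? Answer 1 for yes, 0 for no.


Strings: "fnhnah", "nnhahf"
Sorted first:  afhhnn
Sorted second: afhhnn
Sorted forms match => anagrams

1


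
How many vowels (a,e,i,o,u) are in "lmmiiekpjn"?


Input: lmmiiekpjn
Checking each character:
  'l' at position 0: consonant
  'm' at position 1: consonant
  'm' at position 2: consonant
  'i' at position 3: vowel (running total: 1)
  'i' at position 4: vowel (running total: 2)
  'e' at position 5: vowel (running total: 3)
  'k' at position 6: consonant
  'p' at position 7: consonant
  'j' at position 8: consonant
  'n' at position 9: consonant
Total vowels: 3

3


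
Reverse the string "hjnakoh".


Input: hjnakoh
Reading characters right to left:
  Position 6: 'h'
  Position 5: 'o'
  Position 4: 'k'
  Position 3: 'a'
  Position 2: 'n'
  Position 1: 'j'
  Position 0: 'h'
Reversed: hokanjh

hokanjh


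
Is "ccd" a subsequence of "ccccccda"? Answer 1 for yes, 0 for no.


Check if "ccd" is a subsequence of "ccccccda"
Greedy scan:
  Position 0 ('c'): matches sub[0] = 'c'
  Position 1 ('c'): matches sub[1] = 'c'
  Position 2 ('c'): no match needed
  Position 3 ('c'): no match needed
  Position 4 ('c'): no match needed
  Position 5 ('c'): no match needed
  Position 6 ('d'): matches sub[2] = 'd'
  Position 7 ('a'): no match needed
All 3 characters matched => is a subsequence

1


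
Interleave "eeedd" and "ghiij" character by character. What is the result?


Interleaving "eeedd" and "ghiij":
  Position 0: 'e' from first, 'g' from second => "eg"
  Position 1: 'e' from first, 'h' from second => "eh"
  Position 2: 'e' from first, 'i' from second => "ei"
  Position 3: 'd' from first, 'i' from second => "di"
  Position 4: 'd' from first, 'j' from second => "dj"
Result: egeheididj

egeheididj


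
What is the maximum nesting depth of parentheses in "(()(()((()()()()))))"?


Input: "(()(()((()()()()))))"
Tracking depth:
  Position 0 '(': depth becomes 1
  Position 1 '(': depth becomes 2
  Position 2 ')': depth becomes 1
  Position 3 '(': depth becomes 2
  Position 4 '(': depth becomes 3
  Position 5 ')': depth becomes 2
  Position 6 '(': depth becomes 3
  Position 7 '(': depth becomes 4
  Position 8 '(': depth becomes 5
  Position 9 ')': depth becomes 4
  Position 10 '(': depth becomes 5
  Position 11 ')': depth becomes 4
  Position 12 '(': depth becomes 5
  Position 13 ')': depth becomes 4
  Position 14 '(': depth becomes 5
  Position 15 ')': depth becomes 4
  Position 16 ')': depth becomes 3
  Position 17 ')': depth becomes 2
  Position 18 ')': depth becomes 1
  Position 19 ')': depth becomes 0
Maximum depth reached: 5

5


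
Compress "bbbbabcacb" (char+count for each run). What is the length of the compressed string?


Input: bbbbabcacb
Runs:
  'b' x 4 => "b4"
  'a' x 1 => "a1"
  'b' x 1 => "b1"
  'c' x 1 => "c1"
  'a' x 1 => "a1"
  'c' x 1 => "c1"
  'b' x 1 => "b1"
Compressed: "b4a1b1c1a1c1b1"
Compressed length: 14

14


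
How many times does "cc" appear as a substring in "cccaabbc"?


Searching for "cc" in "cccaabbc"
Scanning each position:
  Position 0: "cc" => MATCH
  Position 1: "cc" => MATCH
  Position 2: "ca" => no
  Position 3: "aa" => no
  Position 4: "ab" => no
  Position 5: "bb" => no
  Position 6: "bc" => no
Total occurrences: 2

2


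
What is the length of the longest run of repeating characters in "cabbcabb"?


Input: "cabbcabb"
Scanning for longest run:
  Position 1 ('a'): new char, reset run to 1
  Position 2 ('b'): new char, reset run to 1
  Position 3 ('b'): continues run of 'b', length=2
  Position 4 ('c'): new char, reset run to 1
  Position 5 ('a'): new char, reset run to 1
  Position 6 ('b'): new char, reset run to 1
  Position 7 ('b'): continues run of 'b', length=2
Longest run: 'b' with length 2

2


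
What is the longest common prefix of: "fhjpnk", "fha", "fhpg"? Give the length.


Words: fhjpnk, fha, fhpg
  Position 0: all 'f' => match
  Position 1: all 'h' => match
  Position 2: ('j', 'a', 'p') => mismatch, stop
LCP = "fh" (length 2)

2


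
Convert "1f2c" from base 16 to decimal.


Input: "1f2c" in base 16
Positional expansion:
  Digit '1' (value 1) x 16^3 = 4096
  Digit 'f' (value 15) x 16^2 = 3840
  Digit '2' (value 2) x 16^1 = 32
  Digit 'c' (value 12) x 16^0 = 12
Sum = 7980

7980


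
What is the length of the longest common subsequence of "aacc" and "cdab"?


LCS of "aacc" and "cdab"
DP table:
           c    d    a    b
      0    0    0    0    0
  a   0    0    0    1    1
  a   0    0    0    1    1
  c   0    1    1    1    1
  c   0    1    1    1    1
LCS length = dp[4][4] = 1

1


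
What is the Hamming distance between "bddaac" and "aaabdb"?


Comparing "bddaac" and "aaabdb" position by position:
  Position 0: 'b' vs 'a' => differ
  Position 1: 'd' vs 'a' => differ
  Position 2: 'd' vs 'a' => differ
  Position 3: 'a' vs 'b' => differ
  Position 4: 'a' vs 'd' => differ
  Position 5: 'c' vs 'b' => differ
Total differences (Hamming distance): 6

6


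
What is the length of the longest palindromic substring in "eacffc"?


Input: "eacffc"
Checking substrings for palindromes:
  [2:6] "cffc" (len 4) => palindrome
  [3:5] "ff" (len 2) => palindrome
Longest palindromic substring: "cffc" with length 4

4


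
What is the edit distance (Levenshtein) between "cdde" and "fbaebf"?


Computing edit distance: "cdde" -> "fbaebf"
DP table:
           f    b    a    e    b    f
      0    1    2    3    4    5    6
  c   1    1    2    3    4    5    6
  d   2    2    2    3    4    5    6
  d   3    3    3    3    4    5    6
  e   4    4    4    4    3    4    5
Edit distance = dp[4][6] = 5

5


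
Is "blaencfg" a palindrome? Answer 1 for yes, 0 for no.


Input: blaencfg
Reversed: gfcnealb
  Compare pos 0 ('b') with pos 7 ('g'): MISMATCH
  Compare pos 1 ('l') with pos 6 ('f'): MISMATCH
  Compare pos 2 ('a') with pos 5 ('c'): MISMATCH
  Compare pos 3 ('e') with pos 4 ('n'): MISMATCH
Result: not a palindrome

0


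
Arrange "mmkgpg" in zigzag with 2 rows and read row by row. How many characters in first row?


Zigzag "mmkgpg" into 2 rows:
Placing characters:
  'm' => row 0
  'm' => row 1
  'k' => row 0
  'g' => row 1
  'p' => row 0
  'g' => row 1
Rows:
  Row 0: "mkp"
  Row 1: "mgg"
First row length: 3

3


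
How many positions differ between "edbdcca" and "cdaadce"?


Comparing "edbdcca" and "cdaadce" position by position:
  Position 0: 'e' vs 'c' => DIFFER
  Position 1: 'd' vs 'd' => same
  Position 2: 'b' vs 'a' => DIFFER
  Position 3: 'd' vs 'a' => DIFFER
  Position 4: 'c' vs 'd' => DIFFER
  Position 5: 'c' vs 'c' => same
  Position 6: 'a' vs 'e' => DIFFER
Positions that differ: 5

5


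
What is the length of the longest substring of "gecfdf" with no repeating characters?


Input: "gecfdf"
Sliding window (track last position of each char):
  Position 0 ('g'): window [0,0] length 1 -- new best
  Position 1 ('e'): window [0,1] length 2 -- new best
  Position 2 ('c'): window [0,2] length 3 -- new best
  Position 3 ('f'): window [0,3] length 4 -- new best
  Position 4 ('d'): window [0,4] length 5 -- new best
  Position 5 ('f'): repeat (last at 3), move window start to 4
  Position 5 ('f'): window [4,5] length 2
Longest substring with no repeats: "gecfd" with length 5

5


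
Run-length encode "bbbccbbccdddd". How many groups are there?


Input: bbbccbbccdddd
Scanning for consecutive runs:
  Group 1: 'b' x 3 (positions 0-2)
  Group 2: 'c' x 2 (positions 3-4)
  Group 3: 'b' x 2 (positions 5-6)
  Group 4: 'c' x 2 (positions 7-8)
  Group 5: 'd' x 4 (positions 9-12)
Total groups: 5

5


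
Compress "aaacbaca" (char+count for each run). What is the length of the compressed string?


Input: aaacbaca
Runs:
  'a' x 3 => "a3"
  'c' x 1 => "c1"
  'b' x 1 => "b1"
  'a' x 1 => "a1"
  'c' x 1 => "c1"
  'a' x 1 => "a1"
Compressed: "a3c1b1a1c1a1"
Compressed length: 12

12


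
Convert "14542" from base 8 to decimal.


Input: "14542" in base 8
Positional expansion:
  Digit '1' (value 1) x 8^4 = 4096
  Digit '4' (value 4) x 8^3 = 2048
  Digit '5' (value 5) x 8^2 = 320
  Digit '4' (value 4) x 8^1 = 32
  Digit '2' (value 2) x 8^0 = 2
Sum = 6498

6498


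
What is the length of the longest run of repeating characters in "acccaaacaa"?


Input: "acccaaacaa"
Scanning for longest run:
  Position 1 ('c'): new char, reset run to 1
  Position 2 ('c'): continues run of 'c', length=2
  Position 3 ('c'): continues run of 'c', length=3
  Position 4 ('a'): new char, reset run to 1
  Position 5 ('a'): continues run of 'a', length=2
  Position 6 ('a'): continues run of 'a', length=3
  Position 7 ('c'): new char, reset run to 1
  Position 8 ('a'): new char, reset run to 1
  Position 9 ('a'): continues run of 'a', length=2
Longest run: 'c' with length 3

3


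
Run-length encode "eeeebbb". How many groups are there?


Input: eeeebbb
Scanning for consecutive runs:
  Group 1: 'e' x 4 (positions 0-3)
  Group 2: 'b' x 3 (positions 4-6)
Total groups: 2

2


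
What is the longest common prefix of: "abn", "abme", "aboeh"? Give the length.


Words: abn, abme, aboeh
  Position 0: all 'a' => match
  Position 1: all 'b' => match
  Position 2: ('n', 'm', 'o') => mismatch, stop
LCP = "ab" (length 2)

2


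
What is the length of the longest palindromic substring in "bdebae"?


Input: "bdebae"
Checking substrings for palindromes:
  No multi-char palindromic substrings found
Longest palindromic substring: "b" with length 1

1


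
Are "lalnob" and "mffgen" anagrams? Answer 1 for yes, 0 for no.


Strings: "lalnob", "mffgen"
Sorted first:  abllno
Sorted second: effgmn
Differ at position 0: 'a' vs 'e' => not anagrams

0


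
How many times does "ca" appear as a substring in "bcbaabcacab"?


Searching for "ca" in "bcbaabcacab"
Scanning each position:
  Position 0: "bc" => no
  Position 1: "cb" => no
  Position 2: "ba" => no
  Position 3: "aa" => no
  Position 4: "ab" => no
  Position 5: "bc" => no
  Position 6: "ca" => MATCH
  Position 7: "ac" => no
  Position 8: "ca" => MATCH
  Position 9: "ab" => no
Total occurrences: 2

2


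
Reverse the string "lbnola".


Input: lbnola
Reading characters right to left:
  Position 5: 'a'
  Position 4: 'l'
  Position 3: 'o'
  Position 2: 'n'
  Position 1: 'b'
  Position 0: 'l'
Reversed: alonbl

alonbl


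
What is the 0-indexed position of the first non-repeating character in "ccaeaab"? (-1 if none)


Input: ccaeaab
Character frequencies:
  'a': 3
  'b': 1
  'c': 2
  'e': 1
Scanning left to right for freq == 1:
  Position 0 ('c'): freq=2, skip
  Position 1 ('c'): freq=2, skip
  Position 2 ('a'): freq=3, skip
  Position 3 ('e'): unique! => answer = 3

3


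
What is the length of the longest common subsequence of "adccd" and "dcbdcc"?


LCS of "adccd" and "dcbdcc"
DP table:
           d    c    b    d    c    c
      0    0    0    0    0    0    0
  a   0    0    0    0    0    0    0
  d   0    1    1    1    1    1    1
  c   0    1    2    2    2    2    2
  c   0    1    2    2    2    3    3
  d   0    1    2    2    3    3    3
LCS length = dp[5][6] = 3

3


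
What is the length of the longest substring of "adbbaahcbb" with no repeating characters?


Input: "adbbaahcbb"
Sliding window (track last position of each char):
  Position 0 ('a'): window [0,0] length 1 -- new best
  Position 1 ('d'): window [0,1] length 2 -- new best
  Position 2 ('b'): window [0,2] length 3 -- new best
  Position 3 ('b'): repeat (last at 2), move window start to 3
  Position 3 ('b'): window [3,3] length 1
  Position 4 ('a'): window [3,4] length 2
  Position 5 ('a'): repeat (last at 4), move window start to 5
  Position 5 ('a'): window [5,5] length 1
  Position 6 ('h'): window [5,6] length 2
  Position 7 ('c'): window [5,7] length 3
  Position 8 ('b'): window [5,8] length 4 -- new best
  Position 9 ('b'): repeat (last at 8), move window start to 9
  Position 9 ('b'): window [9,9] length 1
Longest substring with no repeats: "ahcb" with length 4

4


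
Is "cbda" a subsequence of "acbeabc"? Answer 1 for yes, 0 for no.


Check if "cbda" is a subsequence of "acbeabc"
Greedy scan:
  Position 0 ('a'): no match needed
  Position 1 ('c'): matches sub[0] = 'c'
  Position 2 ('b'): matches sub[1] = 'b'
  Position 3 ('e'): no match needed
  Position 4 ('a'): no match needed
  Position 5 ('b'): no match needed
  Position 6 ('c'): no match needed
Only matched 2/4 characters => not a subsequence

0


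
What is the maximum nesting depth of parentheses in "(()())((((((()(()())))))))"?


Input: "(()())((((((()(()())))))))"
Tracking depth:
  Position 0 '(': depth becomes 1
  Position 1 '(': depth becomes 2
  Position 2 ')': depth becomes 1
  Position 3 '(': depth becomes 2
  Position 4 ')': depth becomes 1
  Position 5 ')': depth becomes 0
  Position 6 '(': depth becomes 1
  Position 7 '(': depth becomes 2
  Position 8 '(': depth becomes 3
  Position 9 '(': depth becomes 4
  Position 10 '(': depth becomes 5
  Position 11 '(': depth becomes 6
  Position 12 '(': depth becomes 7
  Position 13 ')': depth becomes 6
  Position 14 '(': depth becomes 7
  Position 15 '(': depth becomes 8
  Position 16 ')': depth becomes 7
  Position 17 '(': depth becomes 8
  Position 18 ')': depth becomes 7
  Position 19 ')': depth becomes 6
  Position 20 ')': depth becomes 5
  Position 21 ')': depth becomes 4
  Position 22 ')': depth becomes 3
  Position 23 ')': depth becomes 2
  Position 24 ')': depth becomes 1
  Position 25 ')': depth becomes 0
Maximum depth reached: 8

8


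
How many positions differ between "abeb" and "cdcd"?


Comparing "abeb" and "cdcd" position by position:
  Position 0: 'a' vs 'c' => DIFFER
  Position 1: 'b' vs 'd' => DIFFER
  Position 2: 'e' vs 'c' => DIFFER
  Position 3: 'b' vs 'd' => DIFFER
Positions that differ: 4

4


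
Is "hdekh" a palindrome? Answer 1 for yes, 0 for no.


Input: hdekh
Reversed: hkedh
  Compare pos 0 ('h') with pos 4 ('h'): match
  Compare pos 1 ('d') with pos 3 ('k'): MISMATCH
Result: not a palindrome

0


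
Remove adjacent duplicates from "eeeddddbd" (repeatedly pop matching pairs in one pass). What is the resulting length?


Input: eeeddddbd
Stack-based adjacent duplicate removal:
  Read 'e': push. Stack: e
  Read 'e': matches stack top 'e' => pop. Stack: (empty)
  Read 'e': push. Stack: e
  Read 'd': push. Stack: ed
  Read 'd': matches stack top 'd' => pop. Stack: e
  Read 'd': push. Stack: ed
  Read 'd': matches stack top 'd' => pop. Stack: e
  Read 'b': push. Stack: eb
  Read 'd': push. Stack: ebd
Final stack: "ebd" (length 3)

3


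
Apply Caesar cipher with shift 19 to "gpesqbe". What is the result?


Caesar cipher: shift "gpesqbe" by 19
  'g' (pos 6) + 19 = pos 25 = 'z'
  'p' (pos 15) + 19 = pos 8 = 'i'
  'e' (pos 4) + 19 = pos 23 = 'x'
  's' (pos 18) + 19 = pos 11 = 'l'
  'q' (pos 16) + 19 = pos 9 = 'j'
  'b' (pos 1) + 19 = pos 20 = 'u'
  'e' (pos 4) + 19 = pos 23 = 'x'
Result: zixljux

zixljux


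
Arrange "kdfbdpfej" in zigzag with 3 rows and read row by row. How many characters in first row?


Zigzag "kdfbdpfej" into 3 rows:
Placing characters:
  'k' => row 0
  'd' => row 1
  'f' => row 2
  'b' => row 1
  'd' => row 0
  'p' => row 1
  'f' => row 2
  'e' => row 1
  'j' => row 0
Rows:
  Row 0: "kdj"
  Row 1: "dbpe"
  Row 2: "ff"
First row length: 3

3


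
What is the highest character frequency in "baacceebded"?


Input: baacceebded
Character counts:
  'a': 2
  'b': 2
  'c': 2
  'd': 2
  'e': 3
Maximum frequency: 3

3


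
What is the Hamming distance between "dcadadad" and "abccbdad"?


Comparing "dcadadad" and "abccbdad" position by position:
  Position 0: 'd' vs 'a' => differ
  Position 1: 'c' vs 'b' => differ
  Position 2: 'a' vs 'c' => differ
  Position 3: 'd' vs 'c' => differ
  Position 4: 'a' vs 'b' => differ
  Position 5: 'd' vs 'd' => same
  Position 6: 'a' vs 'a' => same
  Position 7: 'd' vs 'd' => same
Total differences (Hamming distance): 5

5


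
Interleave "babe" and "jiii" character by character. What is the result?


Interleaving "babe" and "jiii":
  Position 0: 'b' from first, 'j' from second => "bj"
  Position 1: 'a' from first, 'i' from second => "ai"
  Position 2: 'b' from first, 'i' from second => "bi"
  Position 3: 'e' from first, 'i' from second => "ei"
Result: bjaibiei

bjaibiei


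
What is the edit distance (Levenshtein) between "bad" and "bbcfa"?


Computing edit distance: "bad" -> "bbcfa"
DP table:
           b    b    c    f    a
      0    1    2    3    4    5
  b   1    0    1    2    3    4
  a   2    1    1    2    3    3
  d   3    2    2    2    3    4
Edit distance = dp[3][5] = 4

4


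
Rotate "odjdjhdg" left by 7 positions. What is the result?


Input: "odjdjhdg", rotate left by 7
First 7 characters: "odjdjhd"
Remaining characters: "g"
Concatenate remaining + first: "g" + "odjdjhd" = "godjdjhd"

godjdjhd


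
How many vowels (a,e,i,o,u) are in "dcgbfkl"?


Input: dcgbfkl
Checking each character:
  'd' at position 0: consonant
  'c' at position 1: consonant
  'g' at position 2: consonant
  'b' at position 3: consonant
  'f' at position 4: consonant
  'k' at position 5: consonant
  'l' at position 6: consonant
Total vowels: 0

0


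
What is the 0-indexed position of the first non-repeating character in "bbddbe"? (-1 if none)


Input: bbddbe
Character frequencies:
  'b': 3
  'd': 2
  'e': 1
Scanning left to right for freq == 1:
  Position 0 ('b'): freq=3, skip
  Position 1 ('b'): freq=3, skip
  Position 2 ('d'): freq=2, skip
  Position 3 ('d'): freq=2, skip
  Position 4 ('b'): freq=3, skip
  Position 5 ('e'): unique! => answer = 5

5


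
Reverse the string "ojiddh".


Input: ojiddh
Reading characters right to left:
  Position 5: 'h'
  Position 4: 'd'
  Position 3: 'd'
  Position 2: 'i'
  Position 1: 'j'
  Position 0: 'o'
Reversed: hddijo

hddijo


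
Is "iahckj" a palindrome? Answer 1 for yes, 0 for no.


Input: iahckj
Reversed: jkchai
  Compare pos 0 ('i') with pos 5 ('j'): MISMATCH
  Compare pos 1 ('a') with pos 4 ('k'): MISMATCH
  Compare pos 2 ('h') with pos 3 ('c'): MISMATCH
Result: not a palindrome

0


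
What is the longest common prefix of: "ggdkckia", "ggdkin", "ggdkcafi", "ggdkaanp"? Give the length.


Words: ggdkckia, ggdkin, ggdkcafi, ggdkaanp
  Position 0: all 'g' => match
  Position 1: all 'g' => match
  Position 2: all 'd' => match
  Position 3: all 'k' => match
  Position 4: ('c', 'i', 'c', 'a') => mismatch, stop
LCP = "ggdk" (length 4)

4


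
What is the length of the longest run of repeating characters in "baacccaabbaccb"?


Input: "baacccaabbaccb"
Scanning for longest run:
  Position 1 ('a'): new char, reset run to 1
  Position 2 ('a'): continues run of 'a', length=2
  Position 3 ('c'): new char, reset run to 1
  Position 4 ('c'): continues run of 'c', length=2
  Position 5 ('c'): continues run of 'c', length=3
  Position 6 ('a'): new char, reset run to 1
  Position 7 ('a'): continues run of 'a', length=2
  Position 8 ('b'): new char, reset run to 1
  Position 9 ('b'): continues run of 'b', length=2
  Position 10 ('a'): new char, reset run to 1
  Position 11 ('c'): new char, reset run to 1
  Position 12 ('c'): continues run of 'c', length=2
  Position 13 ('b'): new char, reset run to 1
Longest run: 'c' with length 3

3


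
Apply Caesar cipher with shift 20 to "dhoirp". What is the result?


Caesar cipher: shift "dhoirp" by 20
  'd' (pos 3) + 20 = pos 23 = 'x'
  'h' (pos 7) + 20 = pos 1 = 'b'
  'o' (pos 14) + 20 = pos 8 = 'i'
  'i' (pos 8) + 20 = pos 2 = 'c'
  'r' (pos 17) + 20 = pos 11 = 'l'
  'p' (pos 15) + 20 = pos 9 = 'j'
Result: xbiclj

xbiclj


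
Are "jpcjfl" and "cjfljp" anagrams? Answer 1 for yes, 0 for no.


Strings: "jpcjfl", "cjfljp"
Sorted first:  cfjjlp
Sorted second: cfjjlp
Sorted forms match => anagrams

1


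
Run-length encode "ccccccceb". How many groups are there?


Input: ccccccceb
Scanning for consecutive runs:
  Group 1: 'c' x 7 (positions 0-6)
  Group 2: 'e' x 1 (positions 7-7)
  Group 3: 'b' x 1 (positions 8-8)
Total groups: 3

3


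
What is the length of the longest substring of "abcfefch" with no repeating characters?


Input: "abcfefch"
Sliding window (track last position of each char):
  Position 0 ('a'): window [0,0] length 1 -- new best
  Position 1 ('b'): window [0,1] length 2 -- new best
  Position 2 ('c'): window [0,2] length 3 -- new best
  Position 3 ('f'): window [0,3] length 4 -- new best
  Position 4 ('e'): window [0,4] length 5 -- new best
  Position 5 ('f'): repeat (last at 3), move window start to 4
  Position 5 ('f'): window [4,5] length 2
  Position 6 ('c'): window [4,6] length 3
  Position 7 ('h'): window [4,7] length 4
Longest substring with no repeats: "abcfe" with length 5

5


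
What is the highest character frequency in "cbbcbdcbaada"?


Input: cbbcbdcbaada
Character counts:
  'a': 3
  'b': 4
  'c': 3
  'd': 2
Maximum frequency: 4

4


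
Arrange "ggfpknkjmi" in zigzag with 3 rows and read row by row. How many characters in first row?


Zigzag "ggfpknkjmi" into 3 rows:
Placing characters:
  'g' => row 0
  'g' => row 1
  'f' => row 2
  'p' => row 1
  'k' => row 0
  'n' => row 1
  'k' => row 2
  'j' => row 1
  'm' => row 0
  'i' => row 1
Rows:
  Row 0: "gkm"
  Row 1: "gpnji"
  Row 2: "fk"
First row length: 3

3


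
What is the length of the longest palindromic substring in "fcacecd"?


Input: "fcacecd"
Checking substrings for palindromes:
  [1:4] "cac" (len 3) => palindrome
  [3:6] "cec" (len 3) => palindrome
Longest palindromic substring: "cac" with length 3

3


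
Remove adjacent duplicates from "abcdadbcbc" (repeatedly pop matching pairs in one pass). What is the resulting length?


Input: abcdadbcbc
Stack-based adjacent duplicate removal:
  Read 'a': push. Stack: a
  Read 'b': push. Stack: ab
  Read 'c': push. Stack: abc
  Read 'd': push. Stack: abcd
  Read 'a': push. Stack: abcda
  Read 'd': push. Stack: abcdad
  Read 'b': push. Stack: abcdadb
  Read 'c': push. Stack: abcdadbc
  Read 'b': push. Stack: abcdadbcb
  Read 'c': push. Stack: abcdadbcbc
Final stack: "abcdadbcbc" (length 10)

10


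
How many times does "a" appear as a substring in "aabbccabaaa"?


Searching for "a" in "aabbccabaaa"
Scanning each position:
  Position 0: "a" => MATCH
  Position 1: "a" => MATCH
  Position 2: "b" => no
  Position 3: "b" => no
  Position 4: "c" => no
  Position 5: "c" => no
  Position 6: "a" => MATCH
  Position 7: "b" => no
  Position 8: "a" => MATCH
  Position 9: "a" => MATCH
  Position 10: "a" => MATCH
Total occurrences: 6

6


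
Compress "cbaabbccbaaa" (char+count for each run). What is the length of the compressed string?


Input: cbaabbccbaaa
Runs:
  'c' x 1 => "c1"
  'b' x 1 => "b1"
  'a' x 2 => "a2"
  'b' x 2 => "b2"
  'c' x 2 => "c2"
  'b' x 1 => "b1"
  'a' x 3 => "a3"
Compressed: "c1b1a2b2c2b1a3"
Compressed length: 14

14


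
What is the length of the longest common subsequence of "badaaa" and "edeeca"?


LCS of "badaaa" and "edeeca"
DP table:
           e    d    e    e    c    a
      0    0    0    0    0    0    0
  b   0    0    0    0    0    0    0
  a   0    0    0    0    0    0    1
  d   0    0    1    1    1    1    1
  a   0    0    1    1    1    1    2
  a   0    0    1    1    1    1    2
  a   0    0    1    1    1    1    2
LCS length = dp[6][6] = 2

2


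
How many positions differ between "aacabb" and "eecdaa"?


Comparing "aacabb" and "eecdaa" position by position:
  Position 0: 'a' vs 'e' => DIFFER
  Position 1: 'a' vs 'e' => DIFFER
  Position 2: 'c' vs 'c' => same
  Position 3: 'a' vs 'd' => DIFFER
  Position 4: 'b' vs 'a' => DIFFER
  Position 5: 'b' vs 'a' => DIFFER
Positions that differ: 5

5


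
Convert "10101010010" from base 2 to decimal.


Input: "10101010010" in base 2
Positional expansion:
  Digit '1' (value 1) x 2^10 = 1024
  Digit '0' (value 0) x 2^9 = 0
  Digit '1' (value 1) x 2^8 = 256
  Digit '0' (value 0) x 2^7 = 0
  Digit '1' (value 1) x 2^6 = 64
  Digit '0' (value 0) x 2^5 = 0
  Digit '1' (value 1) x 2^4 = 16
  Digit '0' (value 0) x 2^3 = 0
  Digit '0' (value 0) x 2^2 = 0
  Digit '1' (value 1) x 2^1 = 2
  Digit '0' (value 0) x 2^0 = 0
Sum = 1362

1362


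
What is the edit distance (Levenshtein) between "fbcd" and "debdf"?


Computing edit distance: "fbcd" -> "debdf"
DP table:
           d    e    b    d    f
      0    1    2    3    4    5
  f   1    1    2    3    4    4
  b   2    2    2    2    3    4
  c   3    3    3    3    3    4
  d   4    3    4    4    3    4
Edit distance = dp[4][5] = 4

4


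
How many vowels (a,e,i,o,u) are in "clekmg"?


Input: clekmg
Checking each character:
  'c' at position 0: consonant
  'l' at position 1: consonant
  'e' at position 2: vowel (running total: 1)
  'k' at position 3: consonant
  'm' at position 4: consonant
  'g' at position 5: consonant
Total vowels: 1

1


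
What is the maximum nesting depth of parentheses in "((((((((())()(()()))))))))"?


Input: "((((((((())()(()()))))))))"
Tracking depth:
  Position 0 '(': depth becomes 1
  Position 1 '(': depth becomes 2
  Position 2 '(': depth becomes 3
  Position 3 '(': depth becomes 4
  Position 4 '(': depth becomes 5
  Position 5 '(': depth becomes 6
  Position 6 '(': depth becomes 7
  Position 7 '(': depth becomes 8
  Position 8 '(': depth becomes 9
  Position 9 ')': depth becomes 8
  Position 10 ')': depth becomes 7
  Position 11 '(': depth becomes 8
  Position 12 ')': depth becomes 7
  Position 13 '(': depth becomes 8
  Position 14 '(': depth becomes 9
  Position 15 ')': depth becomes 8
  Position 16 '(': depth becomes 9
  Position 17 ')': depth becomes 8
  Position 18 ')': depth becomes 7
  Position 19 ')': depth becomes 6
  Position 20 ')': depth becomes 5
  Position 21 ')': depth becomes 4
  Position 22 ')': depth becomes 3
  Position 23 ')': depth becomes 2
  Position 24 ')': depth becomes 1
  Position 25 ')': depth becomes 0
Maximum depth reached: 9

9


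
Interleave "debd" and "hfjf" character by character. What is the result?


Interleaving "debd" and "hfjf":
  Position 0: 'd' from first, 'h' from second => "dh"
  Position 1: 'e' from first, 'f' from second => "ef"
  Position 2: 'b' from first, 'j' from second => "bj"
  Position 3: 'd' from first, 'f' from second => "df"
Result: dhefbjdf

dhefbjdf


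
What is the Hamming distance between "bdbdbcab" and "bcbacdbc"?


Comparing "bdbdbcab" and "bcbacdbc" position by position:
  Position 0: 'b' vs 'b' => same
  Position 1: 'd' vs 'c' => differ
  Position 2: 'b' vs 'b' => same
  Position 3: 'd' vs 'a' => differ
  Position 4: 'b' vs 'c' => differ
  Position 5: 'c' vs 'd' => differ
  Position 6: 'a' vs 'b' => differ
  Position 7: 'b' vs 'c' => differ
Total differences (Hamming distance): 6

6


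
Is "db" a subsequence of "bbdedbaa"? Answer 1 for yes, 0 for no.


Check if "db" is a subsequence of "bbdedbaa"
Greedy scan:
  Position 0 ('b'): no match needed
  Position 1 ('b'): no match needed
  Position 2 ('d'): matches sub[0] = 'd'
  Position 3 ('e'): no match needed
  Position 4 ('d'): no match needed
  Position 5 ('b'): matches sub[1] = 'b'
  Position 6 ('a'): no match needed
  Position 7 ('a'): no match needed
All 2 characters matched => is a subsequence

1


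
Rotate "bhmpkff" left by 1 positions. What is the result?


Input: "bhmpkff", rotate left by 1
First 1 characters: "b"
Remaining characters: "hmpkff"
Concatenate remaining + first: "hmpkff" + "b" = "hmpkffb"

hmpkffb


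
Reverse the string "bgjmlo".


Input: bgjmlo
Reading characters right to left:
  Position 5: 'o'
  Position 4: 'l'
  Position 3: 'm'
  Position 2: 'j'
  Position 1: 'g'
  Position 0: 'b'
Reversed: olmjgb

olmjgb


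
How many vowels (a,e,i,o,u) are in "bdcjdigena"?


Input: bdcjdigena
Checking each character:
  'b' at position 0: consonant
  'd' at position 1: consonant
  'c' at position 2: consonant
  'j' at position 3: consonant
  'd' at position 4: consonant
  'i' at position 5: vowel (running total: 1)
  'g' at position 6: consonant
  'e' at position 7: vowel (running total: 2)
  'n' at position 8: consonant
  'a' at position 9: vowel (running total: 3)
Total vowels: 3

3


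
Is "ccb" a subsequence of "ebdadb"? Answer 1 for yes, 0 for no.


Check if "ccb" is a subsequence of "ebdadb"
Greedy scan:
  Position 0 ('e'): no match needed
  Position 1 ('b'): no match needed
  Position 2 ('d'): no match needed
  Position 3 ('a'): no match needed
  Position 4 ('d'): no match needed
  Position 5 ('b'): no match needed
Only matched 0/3 characters => not a subsequence

0


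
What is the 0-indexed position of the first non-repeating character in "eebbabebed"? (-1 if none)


Input: eebbabebed
Character frequencies:
  'a': 1
  'b': 4
  'd': 1
  'e': 4
Scanning left to right for freq == 1:
  Position 0 ('e'): freq=4, skip
  Position 1 ('e'): freq=4, skip
  Position 2 ('b'): freq=4, skip
  Position 3 ('b'): freq=4, skip
  Position 4 ('a'): unique! => answer = 4

4


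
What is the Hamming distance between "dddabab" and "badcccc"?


Comparing "dddabab" and "badcccc" position by position:
  Position 0: 'd' vs 'b' => differ
  Position 1: 'd' vs 'a' => differ
  Position 2: 'd' vs 'd' => same
  Position 3: 'a' vs 'c' => differ
  Position 4: 'b' vs 'c' => differ
  Position 5: 'a' vs 'c' => differ
  Position 6: 'b' vs 'c' => differ
Total differences (Hamming distance): 6

6


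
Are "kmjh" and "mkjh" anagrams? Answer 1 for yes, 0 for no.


Strings: "kmjh", "mkjh"
Sorted first:  hjkm
Sorted second: hjkm
Sorted forms match => anagrams

1


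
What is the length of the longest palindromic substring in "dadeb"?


Input: "dadeb"
Checking substrings for palindromes:
  [0:3] "dad" (len 3) => palindrome
Longest palindromic substring: "dad" with length 3

3


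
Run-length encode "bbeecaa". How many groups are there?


Input: bbeecaa
Scanning for consecutive runs:
  Group 1: 'b' x 2 (positions 0-1)
  Group 2: 'e' x 2 (positions 2-3)
  Group 3: 'c' x 1 (positions 4-4)
  Group 4: 'a' x 2 (positions 5-6)
Total groups: 4

4


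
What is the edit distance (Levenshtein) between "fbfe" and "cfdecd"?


Computing edit distance: "fbfe" -> "cfdecd"
DP table:
           c    f    d    e    c    d
      0    1    2    3    4    5    6
  f   1    1    1    2    3    4    5
  b   2    2    2    2    3    4    5
  f   3    3    2    3    3    4    5
  e   4    4    3    3    3    4    5
Edit distance = dp[4][6] = 5

5
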